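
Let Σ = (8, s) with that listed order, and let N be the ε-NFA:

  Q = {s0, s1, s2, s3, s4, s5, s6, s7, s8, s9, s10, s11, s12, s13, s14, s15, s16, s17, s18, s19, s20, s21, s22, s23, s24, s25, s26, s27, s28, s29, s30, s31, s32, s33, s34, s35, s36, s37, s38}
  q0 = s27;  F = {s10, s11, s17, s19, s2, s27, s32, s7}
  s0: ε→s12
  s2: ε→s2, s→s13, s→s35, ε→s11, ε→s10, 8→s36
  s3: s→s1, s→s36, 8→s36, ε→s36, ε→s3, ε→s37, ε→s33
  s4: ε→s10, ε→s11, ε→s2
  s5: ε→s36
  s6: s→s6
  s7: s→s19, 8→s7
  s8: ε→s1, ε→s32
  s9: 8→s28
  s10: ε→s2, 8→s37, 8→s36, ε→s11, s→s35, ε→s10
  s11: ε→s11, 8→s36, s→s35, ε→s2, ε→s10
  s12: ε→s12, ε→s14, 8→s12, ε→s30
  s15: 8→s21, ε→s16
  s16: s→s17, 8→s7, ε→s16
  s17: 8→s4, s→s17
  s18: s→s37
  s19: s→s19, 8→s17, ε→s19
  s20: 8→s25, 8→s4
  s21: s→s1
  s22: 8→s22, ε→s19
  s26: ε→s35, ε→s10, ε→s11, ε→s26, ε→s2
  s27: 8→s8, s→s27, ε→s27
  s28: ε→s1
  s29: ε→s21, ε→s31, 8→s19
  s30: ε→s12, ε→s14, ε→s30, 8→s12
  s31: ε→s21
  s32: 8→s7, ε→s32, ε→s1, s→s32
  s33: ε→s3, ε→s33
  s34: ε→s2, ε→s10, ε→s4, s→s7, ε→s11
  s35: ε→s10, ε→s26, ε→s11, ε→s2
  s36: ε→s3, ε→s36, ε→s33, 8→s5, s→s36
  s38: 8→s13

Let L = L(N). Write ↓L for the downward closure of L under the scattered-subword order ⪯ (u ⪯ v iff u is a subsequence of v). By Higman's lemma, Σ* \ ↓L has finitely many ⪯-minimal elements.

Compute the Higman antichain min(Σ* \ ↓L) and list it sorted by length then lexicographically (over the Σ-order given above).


|Q|=39, |F|=8, |δ|=93 (55 ε).
min D↑ (7 st, q0=0, F={6}): 0:8→1,s→0 1:8→2,s→1 2:8→2,s→3 3:8→4,s→3 4:8→5,s→4 5:8→6,s→5 6:8→6,s→6.
'88s888': N↓-sim [19, 18, 16, 15, 14, 13, 6] end={s1,s3,s33,s36,s37,s5} ∉↓L; 6/6 deletions ∈↓L.
1 obstructions.

A = [88s888].


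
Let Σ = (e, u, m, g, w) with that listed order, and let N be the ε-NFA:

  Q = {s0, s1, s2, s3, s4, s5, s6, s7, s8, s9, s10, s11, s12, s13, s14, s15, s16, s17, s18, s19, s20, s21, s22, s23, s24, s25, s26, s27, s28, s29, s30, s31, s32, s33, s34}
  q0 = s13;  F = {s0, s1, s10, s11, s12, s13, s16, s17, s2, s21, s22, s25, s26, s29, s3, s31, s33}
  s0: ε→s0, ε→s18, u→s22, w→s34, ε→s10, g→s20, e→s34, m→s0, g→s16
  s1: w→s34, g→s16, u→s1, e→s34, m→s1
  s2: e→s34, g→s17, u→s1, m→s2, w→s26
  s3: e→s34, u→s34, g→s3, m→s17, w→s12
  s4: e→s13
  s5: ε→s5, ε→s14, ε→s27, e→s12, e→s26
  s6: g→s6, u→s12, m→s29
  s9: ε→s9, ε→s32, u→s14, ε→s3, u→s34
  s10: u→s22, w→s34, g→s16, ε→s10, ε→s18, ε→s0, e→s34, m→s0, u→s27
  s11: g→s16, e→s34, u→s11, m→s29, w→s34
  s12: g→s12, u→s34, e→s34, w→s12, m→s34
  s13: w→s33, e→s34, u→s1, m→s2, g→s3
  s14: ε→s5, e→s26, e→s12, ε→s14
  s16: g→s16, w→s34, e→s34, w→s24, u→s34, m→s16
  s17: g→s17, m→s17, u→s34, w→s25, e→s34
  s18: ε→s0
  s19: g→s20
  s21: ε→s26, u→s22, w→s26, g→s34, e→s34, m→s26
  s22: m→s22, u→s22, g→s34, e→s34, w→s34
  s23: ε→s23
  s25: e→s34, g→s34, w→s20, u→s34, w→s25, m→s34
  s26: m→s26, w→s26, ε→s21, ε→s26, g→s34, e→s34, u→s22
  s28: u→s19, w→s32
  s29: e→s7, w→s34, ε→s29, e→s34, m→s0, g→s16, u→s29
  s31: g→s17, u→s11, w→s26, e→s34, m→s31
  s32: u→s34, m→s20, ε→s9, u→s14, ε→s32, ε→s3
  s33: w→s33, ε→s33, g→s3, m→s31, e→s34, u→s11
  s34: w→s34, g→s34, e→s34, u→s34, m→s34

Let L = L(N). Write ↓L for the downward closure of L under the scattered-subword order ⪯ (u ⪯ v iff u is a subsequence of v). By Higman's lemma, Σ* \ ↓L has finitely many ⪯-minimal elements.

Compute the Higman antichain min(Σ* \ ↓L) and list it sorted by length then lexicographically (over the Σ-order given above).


min(Σ*\↓L) = [e, uw, gu, mwg, gwm, wummug].

|Q|=35, |F|=17, |δ|=135 (24 ε).
min D↑ (16 st, q0=0, F={1}): 0:e→1,u→2,m→3,g→4,w→5 1:e→1,u→1,m→1,g→1,w→1 2:e→1,u→2,m→2,g→6,w→1 3:e→1,u→2,m→3,g→7,w→8 4:e→1,u→1,m→7,g→4,w→9 5:e→1,u→10,m→11,g→4,w→5 6:e→1,u→1,m→6,g→6,w→1 7:e→1,u→1,m→7,g→7,w→12 8:e→1,u→13,m→8,g→1,w→8 9:e→1,u→1,m→1,g→9,w→9 10:e→1,u→10,m→14,g→6,w→1 11:e→1,u→10,m→11,g→7,w→8 12:e→1,u→1,m→1,g→1,w→12 13:e→1,u→13,m→13,g→1,w→1 14:e→1,u→14,m→15,g→6,w→1 15:e→1,u→13,m→15,g→6,w→1 (ε-aug+det+¬).
'e': run [23, 2] end={s34,s7} rej; 1/1 del acc.
'uw': |S_i|=[23, 13, 2] end={s24,s34} ∉↓L; 2/2 del acc.
'gu': |S_i|=[23, 8, 1] end={s34} ∉↓L; 2/2 del acc.
'mwg': N↓-sim [23, 19, 7, 1] end={s34} rej; 3/3 deletions ∈↓L.
'gwm': N↓-sim [23, 8, 5, 1] end={s34} — reject; 3/3 del acc.
'wummug': N↓-sim [23, 20, 12, 11, 9, 3, 1] end={s34} rej; 6/6 deletions ∈↓L.
6 words, ⪯-incomp.


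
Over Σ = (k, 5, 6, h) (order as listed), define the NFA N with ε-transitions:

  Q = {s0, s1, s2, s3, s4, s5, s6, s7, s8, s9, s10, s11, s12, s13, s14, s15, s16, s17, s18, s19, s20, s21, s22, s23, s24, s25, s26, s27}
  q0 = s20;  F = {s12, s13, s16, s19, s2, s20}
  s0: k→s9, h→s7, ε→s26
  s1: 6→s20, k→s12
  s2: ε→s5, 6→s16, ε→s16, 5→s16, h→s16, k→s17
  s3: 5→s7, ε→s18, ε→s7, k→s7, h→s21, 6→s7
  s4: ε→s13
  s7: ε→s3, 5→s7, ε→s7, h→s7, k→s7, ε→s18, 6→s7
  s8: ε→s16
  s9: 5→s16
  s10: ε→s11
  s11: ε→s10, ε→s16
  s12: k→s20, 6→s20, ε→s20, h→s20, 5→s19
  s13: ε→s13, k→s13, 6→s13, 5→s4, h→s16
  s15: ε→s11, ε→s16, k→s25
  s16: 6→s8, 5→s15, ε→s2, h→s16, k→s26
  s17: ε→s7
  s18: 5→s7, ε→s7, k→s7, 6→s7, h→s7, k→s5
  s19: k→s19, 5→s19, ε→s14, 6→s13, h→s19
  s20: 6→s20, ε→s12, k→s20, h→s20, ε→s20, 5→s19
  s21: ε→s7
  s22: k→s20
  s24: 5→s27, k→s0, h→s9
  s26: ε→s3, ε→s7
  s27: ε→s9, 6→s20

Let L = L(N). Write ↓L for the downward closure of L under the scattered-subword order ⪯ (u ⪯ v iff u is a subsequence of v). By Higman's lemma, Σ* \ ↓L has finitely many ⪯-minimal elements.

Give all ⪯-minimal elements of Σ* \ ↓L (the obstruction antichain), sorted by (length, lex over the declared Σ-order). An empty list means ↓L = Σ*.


A = [56hk].

|Q|=28, |F|=6, |δ|=75 (27 ε).
min D↑ (5 st, q0=0, F={4}): 0:k→0,5→1,6→0,h→0 1:k→1,5→1,6→2,h→1 2:k→2,5→2,6→2,h→3 3:k→4,5→3,6→3,h→3 4:k→4,5→4,6→4,h→4 (ε-aug+det+¬).
'56hk': run [20, 18, 16, 14, 8] end={s17,s18,s21,s25,s26,s3,s5,s7} rej; 4/4 single-dels accept.
1 words, ⪯-incomp.


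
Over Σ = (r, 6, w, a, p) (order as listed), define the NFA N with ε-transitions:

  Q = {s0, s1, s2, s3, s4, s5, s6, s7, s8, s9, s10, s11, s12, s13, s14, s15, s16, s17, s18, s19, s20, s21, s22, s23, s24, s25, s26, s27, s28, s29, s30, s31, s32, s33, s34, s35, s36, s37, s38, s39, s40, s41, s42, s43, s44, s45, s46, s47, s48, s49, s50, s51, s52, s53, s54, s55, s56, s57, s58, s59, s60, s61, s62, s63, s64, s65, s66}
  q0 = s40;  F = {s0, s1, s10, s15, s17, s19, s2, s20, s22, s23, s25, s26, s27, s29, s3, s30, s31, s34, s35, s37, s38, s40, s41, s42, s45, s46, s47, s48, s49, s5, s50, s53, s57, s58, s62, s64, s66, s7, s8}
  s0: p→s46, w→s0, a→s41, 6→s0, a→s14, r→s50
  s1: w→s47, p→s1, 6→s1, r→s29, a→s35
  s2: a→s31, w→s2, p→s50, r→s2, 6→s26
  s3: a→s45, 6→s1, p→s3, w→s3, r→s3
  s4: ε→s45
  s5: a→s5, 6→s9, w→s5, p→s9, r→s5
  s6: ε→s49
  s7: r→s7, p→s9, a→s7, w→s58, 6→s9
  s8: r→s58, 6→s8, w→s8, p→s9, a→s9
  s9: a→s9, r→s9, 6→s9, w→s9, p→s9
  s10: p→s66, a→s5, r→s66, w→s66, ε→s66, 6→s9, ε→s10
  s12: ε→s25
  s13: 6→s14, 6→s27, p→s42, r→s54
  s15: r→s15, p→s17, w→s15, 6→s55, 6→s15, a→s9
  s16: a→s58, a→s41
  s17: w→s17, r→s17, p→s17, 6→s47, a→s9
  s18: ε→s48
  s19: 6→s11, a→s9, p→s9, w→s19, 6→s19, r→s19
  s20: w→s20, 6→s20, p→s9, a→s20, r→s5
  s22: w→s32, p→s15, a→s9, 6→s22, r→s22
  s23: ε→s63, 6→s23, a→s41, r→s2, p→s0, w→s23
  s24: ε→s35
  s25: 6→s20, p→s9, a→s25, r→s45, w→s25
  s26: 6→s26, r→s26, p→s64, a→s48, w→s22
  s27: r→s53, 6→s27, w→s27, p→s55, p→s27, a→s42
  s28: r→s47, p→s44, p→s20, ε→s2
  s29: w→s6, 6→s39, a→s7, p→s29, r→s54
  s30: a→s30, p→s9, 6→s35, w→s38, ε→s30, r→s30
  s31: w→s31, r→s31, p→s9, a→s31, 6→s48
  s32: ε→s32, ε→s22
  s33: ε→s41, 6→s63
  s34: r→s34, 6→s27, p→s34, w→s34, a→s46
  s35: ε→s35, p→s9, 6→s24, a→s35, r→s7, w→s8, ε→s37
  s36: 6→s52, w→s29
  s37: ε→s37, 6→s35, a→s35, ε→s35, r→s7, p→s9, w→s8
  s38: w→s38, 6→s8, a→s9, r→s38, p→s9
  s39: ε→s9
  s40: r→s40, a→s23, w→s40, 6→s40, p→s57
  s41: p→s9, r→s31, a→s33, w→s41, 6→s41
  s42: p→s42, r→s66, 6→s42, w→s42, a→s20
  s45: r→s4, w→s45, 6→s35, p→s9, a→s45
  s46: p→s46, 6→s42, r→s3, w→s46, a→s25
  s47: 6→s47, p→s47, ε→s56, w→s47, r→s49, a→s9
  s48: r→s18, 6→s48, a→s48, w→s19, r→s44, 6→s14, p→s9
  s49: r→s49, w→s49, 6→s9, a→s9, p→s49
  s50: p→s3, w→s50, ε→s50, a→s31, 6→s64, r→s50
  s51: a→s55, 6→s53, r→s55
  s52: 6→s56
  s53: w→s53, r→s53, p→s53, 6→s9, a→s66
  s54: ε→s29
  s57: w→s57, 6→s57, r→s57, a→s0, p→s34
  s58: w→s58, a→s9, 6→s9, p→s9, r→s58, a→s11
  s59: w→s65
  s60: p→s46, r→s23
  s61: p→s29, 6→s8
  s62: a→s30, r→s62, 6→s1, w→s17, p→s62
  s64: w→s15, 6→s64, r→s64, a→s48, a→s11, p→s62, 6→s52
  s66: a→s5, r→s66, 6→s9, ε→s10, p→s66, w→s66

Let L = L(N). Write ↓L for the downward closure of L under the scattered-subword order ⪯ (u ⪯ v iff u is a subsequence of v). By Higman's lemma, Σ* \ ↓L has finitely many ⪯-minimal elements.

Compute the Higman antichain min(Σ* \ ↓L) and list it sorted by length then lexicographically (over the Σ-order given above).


|Q|=67, |F|=39, |δ|=252 (22 ε).
min D↑ (38 st, q0=0, F={10}): 0:r→0,6→0,w→0,a→1,p→2 1:r→3,6→1,w→1,a→4,p→5 2:r→2,6→2,w→2,a→5,p→6 3:r→3,6→7,w→3,a→8,p→9 4:r→8,6→4,w→4,a→4,p→10 5:r→9,6→5,w→5,a→4,p→11 6:r→6,6→12,w→6,a→11,p→6 7:r→7,6→7,w→13,a→14,p→15 8:r→8,6→14,w→8,a→8,p→10 9:r→9,6→15,w→9,a→8,p→16 10:r→10,6→10,w→10,a→10,p→10 11:r→16,6→17,w→11,a→18,p→11 12:r→19,6→12,w→12,a→17,p→12 13:r→13,6→13,w→13,a→10,p→20 14:r→14,6→14,w→21,a→14,p→10 15:r→15,6→15,w→20,a→14,p→22 16:r→16,6→23,w→16,a→24,p→16 17:r→25,6→17,w→17,a→26,p→17 18:r→24,6→26,w→18,a→18,p→10 19:r→19,6→10,w→19,a→25,p→19 20:r→20,6→20,w→20,a→10,p→27 21:r→21,6→21,w→21,a→10,p→10 22:r→22,6→23,w→27,a→28,p→22 23:r→29,6→23,w→30,a→31,p→23 24:r→24,6→31,w→24,a→24,p→10 25:r→25,6→10,w→25,a→32,p→25 26:r→32,6→26,w→26,a→26,p→10 27:r→27,6→30,w→27,a→10,p→27 28:r→28,6→31,w→33,a→28,p→10 29:r→29,6→10,w→34,a→35,p→29 30:r→34,6→30,w→30,a→10,p→30 31:r→35,6→31,w→36,a→31,p→10 32:r→32,6→10,w→32,a→32,p→10 33:r→33,6→36,w→33,a→10,p→10 34:r→34,6→10,w→34,a→10,p→34 35:r→35,6→10,w→37,a→35,p→10 36:r→37,6→36,w→36,a→10,p→10 37:r→37,6→10,w→37,a→10,p→10.
'aap': N↓-sim [55, 50, 24, 1] end={s9} — reject; 3/3 deletions ∈↓L.
'ar6wa': run [55, 50, 41, 32, 15, 2] end={s11,s9} ∉↓L; 5/5 del acc.
'pp6r6': run [55, 49, 34, 24, 13, 2] end={s39,s9} — reject; 5/5 del acc.
3 minimals (antichain).

Antichain: [aap, ar6wa, pp6r6].


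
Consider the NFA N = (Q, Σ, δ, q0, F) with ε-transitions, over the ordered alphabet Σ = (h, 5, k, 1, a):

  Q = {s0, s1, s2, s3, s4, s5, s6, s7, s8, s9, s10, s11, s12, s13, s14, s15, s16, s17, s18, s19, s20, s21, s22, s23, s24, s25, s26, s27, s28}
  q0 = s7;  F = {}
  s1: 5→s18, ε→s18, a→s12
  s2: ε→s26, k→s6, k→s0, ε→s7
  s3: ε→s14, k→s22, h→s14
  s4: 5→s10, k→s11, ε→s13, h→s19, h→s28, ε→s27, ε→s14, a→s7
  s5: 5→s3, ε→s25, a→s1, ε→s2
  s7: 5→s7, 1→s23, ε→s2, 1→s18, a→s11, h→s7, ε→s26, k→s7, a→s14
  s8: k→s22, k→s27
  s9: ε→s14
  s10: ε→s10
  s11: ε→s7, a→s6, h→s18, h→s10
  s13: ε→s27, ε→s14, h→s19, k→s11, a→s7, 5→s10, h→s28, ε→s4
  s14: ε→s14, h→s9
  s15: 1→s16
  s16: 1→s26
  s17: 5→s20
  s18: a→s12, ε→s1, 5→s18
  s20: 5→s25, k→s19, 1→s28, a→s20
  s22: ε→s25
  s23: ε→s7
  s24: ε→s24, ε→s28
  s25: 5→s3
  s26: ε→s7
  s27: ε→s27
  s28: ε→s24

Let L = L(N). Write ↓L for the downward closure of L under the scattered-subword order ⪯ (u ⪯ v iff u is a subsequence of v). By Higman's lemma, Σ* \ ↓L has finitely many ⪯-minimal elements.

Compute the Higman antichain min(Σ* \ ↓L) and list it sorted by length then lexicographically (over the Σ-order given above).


min(Σ*\↓L) = [ε].

|Q|=29, |F|=0, |δ|=67 (26 ε).
min D↑ (1 st, q0=0, F={0}): 0:h→0,5→0,k→0,1→0,a→0.
ε ∈ L(D↑) — L = ∅.


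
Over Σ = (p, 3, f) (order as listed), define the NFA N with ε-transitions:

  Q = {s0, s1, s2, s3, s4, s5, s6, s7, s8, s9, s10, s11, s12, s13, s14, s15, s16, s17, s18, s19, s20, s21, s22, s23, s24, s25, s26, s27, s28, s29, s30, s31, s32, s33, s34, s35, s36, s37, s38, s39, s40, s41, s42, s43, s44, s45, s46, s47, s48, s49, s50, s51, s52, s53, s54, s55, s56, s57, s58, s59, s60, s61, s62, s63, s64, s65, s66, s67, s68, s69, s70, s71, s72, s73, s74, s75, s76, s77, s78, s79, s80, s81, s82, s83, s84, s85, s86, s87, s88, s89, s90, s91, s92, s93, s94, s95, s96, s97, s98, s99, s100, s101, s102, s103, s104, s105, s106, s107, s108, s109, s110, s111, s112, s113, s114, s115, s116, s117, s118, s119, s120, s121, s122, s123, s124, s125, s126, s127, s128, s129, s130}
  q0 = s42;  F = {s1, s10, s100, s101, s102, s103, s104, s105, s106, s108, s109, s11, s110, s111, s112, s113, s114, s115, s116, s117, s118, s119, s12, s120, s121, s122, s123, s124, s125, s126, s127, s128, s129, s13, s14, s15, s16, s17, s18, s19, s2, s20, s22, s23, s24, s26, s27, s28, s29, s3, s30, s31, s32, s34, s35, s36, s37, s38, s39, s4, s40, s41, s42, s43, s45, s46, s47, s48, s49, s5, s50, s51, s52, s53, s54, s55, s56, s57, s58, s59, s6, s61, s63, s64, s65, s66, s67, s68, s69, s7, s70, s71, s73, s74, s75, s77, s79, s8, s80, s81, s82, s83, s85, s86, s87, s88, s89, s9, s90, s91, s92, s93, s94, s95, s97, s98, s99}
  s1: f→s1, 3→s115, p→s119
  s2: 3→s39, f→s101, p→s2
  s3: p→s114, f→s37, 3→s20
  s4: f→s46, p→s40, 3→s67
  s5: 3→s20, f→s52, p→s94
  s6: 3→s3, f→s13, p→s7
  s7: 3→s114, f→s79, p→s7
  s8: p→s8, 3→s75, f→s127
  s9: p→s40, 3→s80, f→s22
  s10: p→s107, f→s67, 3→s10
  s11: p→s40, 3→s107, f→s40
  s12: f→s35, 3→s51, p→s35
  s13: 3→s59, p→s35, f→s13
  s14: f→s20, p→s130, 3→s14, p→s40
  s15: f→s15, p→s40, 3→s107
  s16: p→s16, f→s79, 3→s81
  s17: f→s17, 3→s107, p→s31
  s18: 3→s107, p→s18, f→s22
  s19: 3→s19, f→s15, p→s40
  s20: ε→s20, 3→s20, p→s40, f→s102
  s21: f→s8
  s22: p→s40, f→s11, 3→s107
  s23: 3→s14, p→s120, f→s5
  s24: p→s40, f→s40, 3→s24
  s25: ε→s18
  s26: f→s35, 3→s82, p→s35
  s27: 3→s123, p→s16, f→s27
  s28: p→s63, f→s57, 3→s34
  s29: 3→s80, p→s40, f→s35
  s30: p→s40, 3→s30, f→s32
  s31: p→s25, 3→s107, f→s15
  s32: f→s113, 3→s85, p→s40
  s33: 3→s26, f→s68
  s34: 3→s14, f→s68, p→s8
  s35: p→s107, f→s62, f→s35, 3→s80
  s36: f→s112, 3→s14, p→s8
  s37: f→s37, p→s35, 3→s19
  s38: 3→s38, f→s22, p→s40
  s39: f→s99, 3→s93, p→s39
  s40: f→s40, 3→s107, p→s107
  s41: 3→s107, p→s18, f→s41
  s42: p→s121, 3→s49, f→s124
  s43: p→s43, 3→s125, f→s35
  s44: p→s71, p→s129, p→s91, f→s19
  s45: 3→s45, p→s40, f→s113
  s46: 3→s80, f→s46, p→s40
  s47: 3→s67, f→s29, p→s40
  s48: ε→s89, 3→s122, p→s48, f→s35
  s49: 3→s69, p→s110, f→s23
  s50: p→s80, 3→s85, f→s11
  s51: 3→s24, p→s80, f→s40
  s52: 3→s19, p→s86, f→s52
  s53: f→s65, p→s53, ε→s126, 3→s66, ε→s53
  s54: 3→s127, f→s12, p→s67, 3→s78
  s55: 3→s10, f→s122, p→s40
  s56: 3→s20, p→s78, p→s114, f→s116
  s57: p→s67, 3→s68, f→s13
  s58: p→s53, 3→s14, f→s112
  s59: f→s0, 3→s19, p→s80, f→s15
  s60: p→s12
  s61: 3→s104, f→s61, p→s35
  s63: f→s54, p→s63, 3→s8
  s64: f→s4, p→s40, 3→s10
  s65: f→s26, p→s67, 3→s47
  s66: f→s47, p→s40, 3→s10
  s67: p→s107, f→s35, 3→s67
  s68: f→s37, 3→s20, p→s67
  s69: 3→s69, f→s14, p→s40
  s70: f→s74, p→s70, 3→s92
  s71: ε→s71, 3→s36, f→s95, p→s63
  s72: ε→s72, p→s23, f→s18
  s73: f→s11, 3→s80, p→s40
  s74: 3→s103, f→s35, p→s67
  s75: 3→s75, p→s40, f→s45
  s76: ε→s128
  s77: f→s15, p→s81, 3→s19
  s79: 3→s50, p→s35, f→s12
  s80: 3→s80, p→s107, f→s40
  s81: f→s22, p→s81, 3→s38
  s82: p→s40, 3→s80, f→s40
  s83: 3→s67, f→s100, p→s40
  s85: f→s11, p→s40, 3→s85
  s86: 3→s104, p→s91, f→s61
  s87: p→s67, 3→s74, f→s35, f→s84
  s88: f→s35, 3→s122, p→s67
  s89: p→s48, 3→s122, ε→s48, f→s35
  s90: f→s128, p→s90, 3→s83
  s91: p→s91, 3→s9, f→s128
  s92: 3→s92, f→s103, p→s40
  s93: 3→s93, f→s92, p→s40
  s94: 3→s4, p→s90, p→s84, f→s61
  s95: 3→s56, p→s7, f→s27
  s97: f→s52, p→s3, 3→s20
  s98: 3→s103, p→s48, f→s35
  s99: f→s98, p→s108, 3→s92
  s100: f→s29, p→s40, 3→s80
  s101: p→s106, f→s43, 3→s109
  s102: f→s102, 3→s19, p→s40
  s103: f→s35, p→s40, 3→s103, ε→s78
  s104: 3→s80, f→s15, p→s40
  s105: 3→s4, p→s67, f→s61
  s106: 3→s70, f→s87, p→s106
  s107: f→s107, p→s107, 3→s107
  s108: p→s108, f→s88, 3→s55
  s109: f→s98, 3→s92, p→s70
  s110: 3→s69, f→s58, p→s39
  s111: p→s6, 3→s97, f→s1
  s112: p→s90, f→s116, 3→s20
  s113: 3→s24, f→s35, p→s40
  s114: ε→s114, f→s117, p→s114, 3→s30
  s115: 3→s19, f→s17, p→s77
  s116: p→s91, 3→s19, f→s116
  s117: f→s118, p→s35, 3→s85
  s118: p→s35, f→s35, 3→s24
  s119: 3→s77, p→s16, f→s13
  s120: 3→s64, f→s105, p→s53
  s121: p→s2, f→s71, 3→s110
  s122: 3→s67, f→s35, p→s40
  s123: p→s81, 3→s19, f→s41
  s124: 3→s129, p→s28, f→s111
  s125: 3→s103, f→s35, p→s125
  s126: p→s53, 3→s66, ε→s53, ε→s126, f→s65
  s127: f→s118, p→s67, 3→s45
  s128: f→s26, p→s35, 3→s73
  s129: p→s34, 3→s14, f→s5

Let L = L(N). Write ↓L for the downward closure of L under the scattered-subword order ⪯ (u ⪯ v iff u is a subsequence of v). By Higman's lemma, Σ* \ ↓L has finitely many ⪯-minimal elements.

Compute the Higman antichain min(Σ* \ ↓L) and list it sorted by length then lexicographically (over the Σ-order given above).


Antichain: [33pp, 33p3, fpfpp, ppfffp, 3fp33p, fff3f3].

|Q|=131, |F|=117, |δ|=384 (13 ε).
min D↑ (116 st, q0=0, F={39}): 0:p→1,3→2,f→3 1:p→4,3→5,f→6 2:p→5,3→7,f→8 3:p→9,3→10,f→11 4:p→4,3→12,f→13 5:p→12,3→7,f→14 6:p→15,3→16,f→17 7:p→18,3→7,f→19 8:p→20,3→19,f→21 9:p→15,3→22,f→23 10:p→22,3→19,f→21 11:p→24,3→25,f→26 12:p→12,3→27,f→28 13:p→29,3→30,f→31 14:p→32,3→19,f→33 15:p→15,3→34,f→35 16:p→34,3→19,f→33 17:p→36,3→37,f→38 18:p→39,3→39,f→18 19:p→18,3→19,f→40 20:p→32,3→41,f→42 21:p→43,3→40,f→44 22:p→34,3→19,f→45 23:p→46,3→45,f→47 24:p→36,3→48,f→47 25:p→48,3→40,f→44 26:p→49,3→50,f→26 27:p→18,3→27,f→51 28:p→52,3→51,f→53 29:p→29,3→54,f→55 30:p→54,3→51,f→53 31:p→31,3→56,f→57 32:p→32,3→58,f→59 33:p→60,3→40,f→61 34:p→34,3→62,f→63 35:p→46,3→63,f→64 36:p→36,3→65,f→66 37:p→65,3→40,f→61 38:p→67,3→68,f→38 39:p→39,3→39,f→39 40:p→18,3→40,f→69 41:p→18,3→70,f→71 42:p→46,3→71,f→72 43:p→60,3→71,f→72 44:p→73,3→74,f→44 45:p→46,3→40,f→75 46:p→39,3→46,f→57 47:p→57,3→76,f→47 48:p→65,3→40,f→75 49:p→67,3→77,f→47 50:p→77,3→74,f→78 51:p→18,3→51,f→79 52:p→52,3→80,f→81 53:p→82,3→79,f→57 54:p→54,3→51,f→83 55:p→46,3→83,f→57 56:p→56,3→79,f→57 57:p→39,3→84,f→57 58:p→18,3→70,f→85 59:p→46,3→85,f→86 60:p→60,3→87,f→88 61:p→89,3→74,f→61 62:p→18,3→62,f→90 63:p→46,3→90,f→91 64:p→57,3→92,f→57 65:p→65,3→93,f→94 66:p→57,3→95,f→64 67:p→67,3→96,f→66 68:p→96,3→74,f→97 69:p→18,3→74,f→69 70:p→39,3→70,f→46 71:p→18,3→46,f→98 72:p→57,3→99,f→72 73:p→89,3→99,f→72 74:p→18,3→74,f→100 75:p→57,3→74,f→75 76:p→84,3→74,f→100 77:p→96,3→74,f→100 78:p→101,3→39,f→78 79:p→18,3→79,f→57 80:p→18,3→70,f→102 81:p→46,3→102,f→57 82:p→82,3→102,f→57 83:p→46,3→79,f→57 84:p→39,3→84,f→18 85:p→18,3→46,f→103 86:p→57,3→104,f→57 87:p→18,3→46,f→105 88:p→57,3→106,f→86 89:p→89,3→107,f→88 90:p→18,3→90,f→108 91:p→57,3→109,f→57 92:p→84,3→109,f→18 93:p→18,3→93,f→110 94:p→57,3→111,f→91 95:p→84,3→111,f→112 96:p→96,3→113,f→114 97:p→115,3→39,f→97 98:p→18,3→84,f→98 99:p→18,3→84,f→100 100:p→18,3→39,f→100 101:p→115,3→39,f→100 102:p→18,3→46,f→57 103:p→18,3→84,f→57 104:p→18,3→84,f→18 105:p→18,3→84,f→103 106:p→18,3→84,f→112 107:p→18,3→84,f→114 108:p→18,3→109,f→57 109:p→18,3→109,f→18 110:p→18,3→111,f→108 111:p→18,3→111,f→112 112:p→18,3→39,f→18 113:p→18,3→113,f→114 114:p→18,3→39,f→112 115:p→115,3→39,f→114.
'33pp': run [124, 100, 42, 3, 1] end={s107} — reject; 4/4 deletions ∈↓L.
'33p3': |S_i|=[124, 100, 42, 3, 1] end={s107} — reject; 4/4 del acc.
'fpfpp': N↓-sim [124, 116, 92, 51, 6, 1] end={s107} ∉↓L; 5/5 del acc.
'ppfffp': |S_i|=[124, 112, 72, 50, 27, 6, 1] end={s107} — reject; 6/6 single-dels accept.
'3fp33p': run [124, 100, 74, 45, 24, 7, 1] end={s107} rej; 6/6 del acc.
'fff3f3': N↓-sim [124, 116, 89, 53, 27, 11, 1] end={s107} — reject; 6/6 del acc.
6 minimals (antichain).


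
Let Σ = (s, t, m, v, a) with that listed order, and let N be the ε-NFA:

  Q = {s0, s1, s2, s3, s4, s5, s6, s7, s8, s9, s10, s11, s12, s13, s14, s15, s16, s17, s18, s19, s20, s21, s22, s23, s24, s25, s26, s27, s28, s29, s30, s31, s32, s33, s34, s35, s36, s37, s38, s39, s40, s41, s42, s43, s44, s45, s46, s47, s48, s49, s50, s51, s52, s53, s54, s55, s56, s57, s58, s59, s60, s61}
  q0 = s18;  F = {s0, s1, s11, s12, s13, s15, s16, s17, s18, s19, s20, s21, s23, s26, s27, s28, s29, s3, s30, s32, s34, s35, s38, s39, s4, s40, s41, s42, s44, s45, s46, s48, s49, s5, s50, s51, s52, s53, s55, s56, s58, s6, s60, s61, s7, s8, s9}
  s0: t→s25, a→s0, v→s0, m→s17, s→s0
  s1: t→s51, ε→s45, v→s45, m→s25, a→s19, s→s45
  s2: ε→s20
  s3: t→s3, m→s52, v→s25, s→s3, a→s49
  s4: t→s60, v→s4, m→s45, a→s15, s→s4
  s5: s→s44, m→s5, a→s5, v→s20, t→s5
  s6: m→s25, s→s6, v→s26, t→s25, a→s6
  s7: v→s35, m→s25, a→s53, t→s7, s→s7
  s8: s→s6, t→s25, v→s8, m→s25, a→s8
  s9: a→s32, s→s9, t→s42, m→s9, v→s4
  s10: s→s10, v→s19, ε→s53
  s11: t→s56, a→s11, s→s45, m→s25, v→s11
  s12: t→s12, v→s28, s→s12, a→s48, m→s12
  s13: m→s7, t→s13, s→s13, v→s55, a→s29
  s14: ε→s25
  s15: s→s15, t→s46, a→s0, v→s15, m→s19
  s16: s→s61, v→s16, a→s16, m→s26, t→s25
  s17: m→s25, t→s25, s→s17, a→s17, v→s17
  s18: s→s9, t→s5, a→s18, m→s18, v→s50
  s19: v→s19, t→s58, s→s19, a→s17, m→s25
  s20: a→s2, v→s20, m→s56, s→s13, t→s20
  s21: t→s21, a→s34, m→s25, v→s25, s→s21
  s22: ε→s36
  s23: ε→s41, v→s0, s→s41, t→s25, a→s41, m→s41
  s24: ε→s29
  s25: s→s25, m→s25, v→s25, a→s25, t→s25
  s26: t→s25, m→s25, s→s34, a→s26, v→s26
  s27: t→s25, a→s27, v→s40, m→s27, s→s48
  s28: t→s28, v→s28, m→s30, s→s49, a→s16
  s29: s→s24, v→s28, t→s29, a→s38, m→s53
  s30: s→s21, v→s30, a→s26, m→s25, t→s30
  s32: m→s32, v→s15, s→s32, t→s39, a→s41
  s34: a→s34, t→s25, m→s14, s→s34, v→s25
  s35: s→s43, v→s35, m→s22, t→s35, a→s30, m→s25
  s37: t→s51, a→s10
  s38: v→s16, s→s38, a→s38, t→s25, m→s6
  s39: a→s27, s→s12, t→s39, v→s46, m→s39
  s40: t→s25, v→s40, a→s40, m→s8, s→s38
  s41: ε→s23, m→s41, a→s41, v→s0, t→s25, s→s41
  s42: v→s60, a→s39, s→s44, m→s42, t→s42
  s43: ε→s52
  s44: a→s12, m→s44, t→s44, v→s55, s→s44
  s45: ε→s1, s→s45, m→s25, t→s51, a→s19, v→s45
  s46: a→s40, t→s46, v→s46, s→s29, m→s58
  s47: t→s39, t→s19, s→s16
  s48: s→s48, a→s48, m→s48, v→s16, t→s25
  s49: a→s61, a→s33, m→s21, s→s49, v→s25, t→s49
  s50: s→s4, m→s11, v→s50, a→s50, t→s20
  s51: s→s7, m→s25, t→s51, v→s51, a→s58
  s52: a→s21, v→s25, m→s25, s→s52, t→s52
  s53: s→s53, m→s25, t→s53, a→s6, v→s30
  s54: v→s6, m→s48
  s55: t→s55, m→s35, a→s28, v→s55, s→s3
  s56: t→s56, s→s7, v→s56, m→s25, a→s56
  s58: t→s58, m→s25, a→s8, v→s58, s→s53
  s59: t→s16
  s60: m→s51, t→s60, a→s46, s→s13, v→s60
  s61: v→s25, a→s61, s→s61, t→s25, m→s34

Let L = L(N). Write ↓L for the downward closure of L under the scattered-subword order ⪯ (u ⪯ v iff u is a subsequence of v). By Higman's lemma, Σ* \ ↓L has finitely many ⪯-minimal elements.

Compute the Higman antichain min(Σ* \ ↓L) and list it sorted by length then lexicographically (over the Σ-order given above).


|Q|=62, |F|=47, |δ|=262 (10 ε).
min D↑ (46 st, q0=0, F={19}): 0:s→1,t→2,m→0,v→3,a→0 1:s→1,t→4,m→1,v→5,a→6 2:s→7,t→2,m→2,v→8,a→2 3:s→5,t→8,m→9,v→3,a→3 4:s→7,t→4,m→4,v→10,a→11 5:s→5,t→10,m→12,v→5,a→13 6:s→6,t→11,m→6,v→13,a→14 7:s→7,t→7,m→7,v→15,a→16 8:s→17,t→8,m→18,v→8,a→8 9:s→12,t→18,m→19,v→9,a→9 10:s→17,t→10,m→20,v→10,a→21 11:s→16,t→11,m→11,v→21,a→22 12:s→12,t→20,m→19,v→12,a→23 13:s→13,t→21,m→23,v→13,a→24 14:s→14,t→19,m→14,v→24,a→14 15:s→25,t→15,m→26,v→15,a→27 16:s→16,t→16,m→16,v→27,a→28 17:s→17,t→17,m→29,v→15,a→30 18:s→29,t→18,m→19,v→18,a→18 19:s→19,t→19,m→19,v→19,a→19 20:s→29,t→20,m→19,v→20,a→31 21:s→30,t→21,m→31,v→21,a→32 22:s→28,t→19,m→22,v→32,a→22 23:s→23,t→31,m→19,v→23,a→33 24:s→24,t→19,m→33,v→24,a→24 25:s→25,t→25,m→34,v→19,a→35 26:s→34,t→26,m→19,v→26,a→36 27:s→35,t→27,m→36,v→27,a→37 28:s→28,t→19,m→28,v→37,a→28 29:s→29,t→29,m→19,v→26,a→38 30:s→30,t→30,m→38,v→27,a→39 31:s→38,t→31,m→19,v→31,a→40 32:s→39,t→19,m→40,v→32,a→32 33:s→33,t→19,m→19,v→33,a→33 34:s→34,t→34,m→19,v→19,a→41 35:s→35,t→35,m→41,v→19,a→42 36:s→41,t→36,m→19,v→36,a→43 37:s→42,t→19,m→43,v→37,a→37 38:s→38,t→38,m→19,v→36,a→44 39:s→39,t→19,m→44,v→37,a→39 40:s→44,t→19,m→19,v→40,a→40 41:s→41,t→41,m→19,v→19,a→45 42:s→42,t→19,m→45,v→19,a→42 43:s→45,t→19,m→19,v→43,a→43 44:s→44,t→19,m→19,v→43,a→44 45:s→45,t→19,m→19,v→19,a→45.
'vmm': run [55, 43, 23, 4] end={s14,s22,s25,s36} — reject; 3/3 del acc.
'saat': run [55, 48, 31, 17, 1] end={s25} rej; 4/4 del acc.
'tsvsv': |S_i|=[55, 41, 28, 18, 10, 1] end={s25} — reject; 5/5 deletions ∈↓L.
3 minimals (antichain).

A = [vmm, saat, tsvsv].


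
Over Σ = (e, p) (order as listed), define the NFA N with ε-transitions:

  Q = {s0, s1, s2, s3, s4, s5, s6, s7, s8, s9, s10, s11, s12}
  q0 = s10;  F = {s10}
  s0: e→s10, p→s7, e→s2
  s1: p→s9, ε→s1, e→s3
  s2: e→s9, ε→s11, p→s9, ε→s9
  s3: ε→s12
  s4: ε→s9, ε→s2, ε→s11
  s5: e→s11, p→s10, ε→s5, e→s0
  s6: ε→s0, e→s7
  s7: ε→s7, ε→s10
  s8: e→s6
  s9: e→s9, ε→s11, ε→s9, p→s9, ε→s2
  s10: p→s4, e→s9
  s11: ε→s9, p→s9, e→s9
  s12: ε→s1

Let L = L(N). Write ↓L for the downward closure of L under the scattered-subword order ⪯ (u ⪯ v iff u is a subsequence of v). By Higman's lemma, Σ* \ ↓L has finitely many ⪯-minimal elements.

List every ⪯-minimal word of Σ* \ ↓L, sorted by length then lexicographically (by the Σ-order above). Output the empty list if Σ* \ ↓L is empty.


A = [e, p].

|Q|=13, |F|=1, |δ|=34 (16 ε).
min D↑ (2 st, q0=0, F={1}): 0:e→1,p→1 1:e→1,p→1.
'e': |S_i|=[5, 3] end={s11,s2,s9} rej; 1/1 del acc.
'p': N↓-sim [5, 4] end={s11,s2,s4,s9} ∉↓L; 1/1 deletions ∈↓L.
2 obstructions.


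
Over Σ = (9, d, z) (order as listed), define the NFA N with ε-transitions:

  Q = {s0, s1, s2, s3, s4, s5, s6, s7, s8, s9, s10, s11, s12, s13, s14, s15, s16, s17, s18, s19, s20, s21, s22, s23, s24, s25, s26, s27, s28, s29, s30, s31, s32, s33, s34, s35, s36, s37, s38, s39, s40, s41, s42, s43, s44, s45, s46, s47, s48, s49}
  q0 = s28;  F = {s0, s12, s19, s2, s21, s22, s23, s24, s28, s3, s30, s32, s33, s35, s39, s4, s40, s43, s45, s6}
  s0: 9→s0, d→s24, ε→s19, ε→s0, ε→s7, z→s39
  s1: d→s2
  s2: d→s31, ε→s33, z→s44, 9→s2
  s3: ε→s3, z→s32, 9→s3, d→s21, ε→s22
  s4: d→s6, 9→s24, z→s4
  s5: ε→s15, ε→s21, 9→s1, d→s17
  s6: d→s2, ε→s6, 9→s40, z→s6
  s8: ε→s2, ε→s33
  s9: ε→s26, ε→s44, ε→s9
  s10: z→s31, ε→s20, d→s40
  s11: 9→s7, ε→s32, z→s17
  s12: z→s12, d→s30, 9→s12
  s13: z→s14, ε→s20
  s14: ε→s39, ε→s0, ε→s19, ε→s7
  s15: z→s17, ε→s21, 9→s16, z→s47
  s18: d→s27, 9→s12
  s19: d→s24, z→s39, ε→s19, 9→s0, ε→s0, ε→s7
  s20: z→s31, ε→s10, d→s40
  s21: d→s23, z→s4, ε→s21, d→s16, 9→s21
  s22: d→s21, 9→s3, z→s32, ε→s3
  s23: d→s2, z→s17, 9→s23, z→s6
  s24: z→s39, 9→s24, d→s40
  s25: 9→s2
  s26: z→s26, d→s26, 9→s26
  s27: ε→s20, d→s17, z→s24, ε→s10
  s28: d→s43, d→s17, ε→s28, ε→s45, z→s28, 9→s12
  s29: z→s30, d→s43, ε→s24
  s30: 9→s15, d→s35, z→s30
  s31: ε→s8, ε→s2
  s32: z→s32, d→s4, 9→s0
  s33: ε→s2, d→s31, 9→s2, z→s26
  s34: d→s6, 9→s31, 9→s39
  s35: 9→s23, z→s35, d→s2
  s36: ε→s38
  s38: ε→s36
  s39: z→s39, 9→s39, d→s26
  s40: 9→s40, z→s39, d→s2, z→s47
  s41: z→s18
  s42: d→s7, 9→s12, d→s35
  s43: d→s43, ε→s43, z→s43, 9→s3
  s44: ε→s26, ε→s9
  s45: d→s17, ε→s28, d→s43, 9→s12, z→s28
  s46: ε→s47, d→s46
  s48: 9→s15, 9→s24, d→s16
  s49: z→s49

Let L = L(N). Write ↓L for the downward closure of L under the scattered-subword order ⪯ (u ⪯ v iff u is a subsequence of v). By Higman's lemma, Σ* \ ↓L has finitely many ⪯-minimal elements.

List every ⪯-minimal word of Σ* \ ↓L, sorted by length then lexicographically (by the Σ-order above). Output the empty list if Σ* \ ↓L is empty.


|Q|=50, |F|=20, |δ|=143 (43 ε).
min D↑ (17 st, q0=0, F={14}): 0:9→1,d→2,z→0 1:9→1,d→3,z→1 2:9→4,d→2,z→2 3:9→5,d→6,z→3 4:9→4,d→5,z→7 5:9→5,d→8,z→9 6:9→8,d→10,z→6 7:9→11,d→9,z→7 8:9→8,d→10,z→12 9:9→13,d→12,z→9 10:9→10,d→10,z→14 11:9→11,d→13,z→15 12:9→16,d→10,z→12 13:9→13,d→16,z→15 14:9→14,d→14,z→14 15:9→15,d→14,z→15 16:9→16,d→10,z→15 [Hopcroft].
'9dddz': run [30, 27, 20, 15, 7, 3] end={s26,s44,s9} rej; 5/5 del acc.
'd9z9zd': N↓-sim [30, 27, 24, 18, 14, 5, 1] end={s26} ∉↓L; 6/6 del acc.
2 minimals (antichain).

A = [9dddz, d9z9zd].


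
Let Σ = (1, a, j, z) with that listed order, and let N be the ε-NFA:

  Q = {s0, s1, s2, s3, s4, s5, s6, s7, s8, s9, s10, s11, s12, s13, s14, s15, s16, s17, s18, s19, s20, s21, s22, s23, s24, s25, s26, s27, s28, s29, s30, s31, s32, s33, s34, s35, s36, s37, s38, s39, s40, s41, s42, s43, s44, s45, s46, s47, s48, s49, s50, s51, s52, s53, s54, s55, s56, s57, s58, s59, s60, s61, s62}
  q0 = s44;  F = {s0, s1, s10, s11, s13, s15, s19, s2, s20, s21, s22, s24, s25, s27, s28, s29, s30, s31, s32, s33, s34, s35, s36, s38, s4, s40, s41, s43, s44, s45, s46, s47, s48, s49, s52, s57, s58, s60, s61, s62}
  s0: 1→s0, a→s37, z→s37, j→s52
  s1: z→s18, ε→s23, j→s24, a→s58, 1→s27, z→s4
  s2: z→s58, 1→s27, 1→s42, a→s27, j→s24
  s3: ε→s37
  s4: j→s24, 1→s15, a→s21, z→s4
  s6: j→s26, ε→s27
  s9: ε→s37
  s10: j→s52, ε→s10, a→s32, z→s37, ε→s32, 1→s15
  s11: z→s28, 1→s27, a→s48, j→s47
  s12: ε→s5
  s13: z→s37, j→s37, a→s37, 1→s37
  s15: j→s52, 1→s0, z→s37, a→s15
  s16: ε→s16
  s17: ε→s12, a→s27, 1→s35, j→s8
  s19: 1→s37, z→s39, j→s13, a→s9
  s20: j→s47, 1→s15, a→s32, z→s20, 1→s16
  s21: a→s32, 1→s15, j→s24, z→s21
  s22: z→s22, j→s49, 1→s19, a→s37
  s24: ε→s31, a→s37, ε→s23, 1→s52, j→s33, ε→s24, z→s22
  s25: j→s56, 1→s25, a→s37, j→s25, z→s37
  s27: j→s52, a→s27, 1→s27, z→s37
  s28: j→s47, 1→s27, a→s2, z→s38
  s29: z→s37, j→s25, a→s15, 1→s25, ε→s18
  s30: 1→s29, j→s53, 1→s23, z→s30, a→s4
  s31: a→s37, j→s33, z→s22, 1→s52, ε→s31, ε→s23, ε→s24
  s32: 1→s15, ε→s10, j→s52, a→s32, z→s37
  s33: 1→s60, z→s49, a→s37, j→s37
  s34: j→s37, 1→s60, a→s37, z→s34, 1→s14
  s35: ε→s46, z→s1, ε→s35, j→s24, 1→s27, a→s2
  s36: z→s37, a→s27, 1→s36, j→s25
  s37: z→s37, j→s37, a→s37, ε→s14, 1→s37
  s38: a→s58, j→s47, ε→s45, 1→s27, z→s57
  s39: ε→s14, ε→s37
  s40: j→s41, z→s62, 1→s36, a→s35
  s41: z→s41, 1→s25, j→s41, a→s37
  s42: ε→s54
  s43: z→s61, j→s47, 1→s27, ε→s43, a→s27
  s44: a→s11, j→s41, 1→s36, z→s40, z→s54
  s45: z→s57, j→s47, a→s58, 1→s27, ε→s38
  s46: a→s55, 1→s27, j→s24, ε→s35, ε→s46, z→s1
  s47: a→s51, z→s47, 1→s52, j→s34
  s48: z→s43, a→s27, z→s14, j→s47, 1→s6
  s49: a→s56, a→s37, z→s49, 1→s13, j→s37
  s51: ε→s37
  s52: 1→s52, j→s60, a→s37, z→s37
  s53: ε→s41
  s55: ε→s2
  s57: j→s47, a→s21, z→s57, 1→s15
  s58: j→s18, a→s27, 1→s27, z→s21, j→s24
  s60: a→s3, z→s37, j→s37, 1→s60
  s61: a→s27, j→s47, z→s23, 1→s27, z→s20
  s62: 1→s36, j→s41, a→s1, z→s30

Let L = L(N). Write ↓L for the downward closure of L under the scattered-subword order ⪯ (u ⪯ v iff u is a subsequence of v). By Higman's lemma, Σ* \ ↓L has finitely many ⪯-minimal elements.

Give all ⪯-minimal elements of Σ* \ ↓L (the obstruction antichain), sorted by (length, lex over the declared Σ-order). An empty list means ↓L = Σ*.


Antichain: [1z, ja, aaaz, ajjj, zajz11, zzz11a].

|Q|=63, |F|=40, |δ|=210 (31 ε).
min D↑ (37 st, q0=0, F={7}): 0:1→1,a→2,j→3,z→4 1:1→1,a→5,j→6,z→7 2:1→5,a→8,j→9,z→10 3:1→6,a→7,j→3,z→3 4:1→1,a→11,j→3,z→12 5:1→5,a→5,j→13,z→7 6:1→6,a→7,j→6,z→7 7:1→7,a→7,j→7,z→7 8:1→5,a→5,j→9,z→14 9:1→13,a→7,j→15,z→9 10:1→5,a→16,j→9,z→17 11:1→5,a→16,j→18,z→19 12:1→1,a→19,j→3,z→20 13:1→13,a→7,j→21,z→7 14:1→5,a→5,j→9,z→22 15:1→21,a→7,j→7,z→15 16:1→5,a→5,j→18,z→23 17:1→5,a→23,j→9,z→24 18:1→13,a→7,j→25,z→26 19:1→5,a→23,j→18,z→27 20:1→28,a→27,j→3,z→20 21:1→21,a→7,j→7,z→7 22:1→5,a→5,j→9,z→29 23:1→5,a→5,j→18,z→30 24:1→31,a→30,j→9,z→24 25:1→21,a→7,j→7,z→32 26:1→33,a→7,j→32,z→26 27:1→31,a→30,j→18,z→27 28:1→6,a→31,j→6,z→7 29:1→31,a→34,j→9,z→29 30:1→31,a→34,j→18,z→30 31:1→35,a→31,j→13,z→7 32:1→36,a→7,j→7,z→32 33:1→7,a→7,j→36,z→7 34:1→31,a→34,j→13,z→7 35:1→35,a→7,j→13,z→7 36:1→7,a→7,j→7,z→7.
'1z': N↓-sim [56, 23, 3] end={s14,s37,s39} ∉↓L; 2/2 single-dels accept.
'ja': run [56, 24, 6] end={s14,s3,s37,s51,s56,s9} — reject; 2/2 del acc.
'aaaz': run [56, 47, 38, 13, 2] end={s14,s37} ∉↓L; 4/4 del acc.
'ajjj': run [56, 47, 21, 9, 2] end={s14,s37} — reject; 4/4 single-dels accept.
'zajz11': |S_i|=[56, 51, 33, 17, 9, 6, 2] end={s14,s37} rej; 6/6 single-dels accept.
'zzz11a': run [56, 51, 42, 34, 17, 8, 3] end={s14,s3,s37} rej; 6/6 del acc.
6 words, ⪯-incomp.


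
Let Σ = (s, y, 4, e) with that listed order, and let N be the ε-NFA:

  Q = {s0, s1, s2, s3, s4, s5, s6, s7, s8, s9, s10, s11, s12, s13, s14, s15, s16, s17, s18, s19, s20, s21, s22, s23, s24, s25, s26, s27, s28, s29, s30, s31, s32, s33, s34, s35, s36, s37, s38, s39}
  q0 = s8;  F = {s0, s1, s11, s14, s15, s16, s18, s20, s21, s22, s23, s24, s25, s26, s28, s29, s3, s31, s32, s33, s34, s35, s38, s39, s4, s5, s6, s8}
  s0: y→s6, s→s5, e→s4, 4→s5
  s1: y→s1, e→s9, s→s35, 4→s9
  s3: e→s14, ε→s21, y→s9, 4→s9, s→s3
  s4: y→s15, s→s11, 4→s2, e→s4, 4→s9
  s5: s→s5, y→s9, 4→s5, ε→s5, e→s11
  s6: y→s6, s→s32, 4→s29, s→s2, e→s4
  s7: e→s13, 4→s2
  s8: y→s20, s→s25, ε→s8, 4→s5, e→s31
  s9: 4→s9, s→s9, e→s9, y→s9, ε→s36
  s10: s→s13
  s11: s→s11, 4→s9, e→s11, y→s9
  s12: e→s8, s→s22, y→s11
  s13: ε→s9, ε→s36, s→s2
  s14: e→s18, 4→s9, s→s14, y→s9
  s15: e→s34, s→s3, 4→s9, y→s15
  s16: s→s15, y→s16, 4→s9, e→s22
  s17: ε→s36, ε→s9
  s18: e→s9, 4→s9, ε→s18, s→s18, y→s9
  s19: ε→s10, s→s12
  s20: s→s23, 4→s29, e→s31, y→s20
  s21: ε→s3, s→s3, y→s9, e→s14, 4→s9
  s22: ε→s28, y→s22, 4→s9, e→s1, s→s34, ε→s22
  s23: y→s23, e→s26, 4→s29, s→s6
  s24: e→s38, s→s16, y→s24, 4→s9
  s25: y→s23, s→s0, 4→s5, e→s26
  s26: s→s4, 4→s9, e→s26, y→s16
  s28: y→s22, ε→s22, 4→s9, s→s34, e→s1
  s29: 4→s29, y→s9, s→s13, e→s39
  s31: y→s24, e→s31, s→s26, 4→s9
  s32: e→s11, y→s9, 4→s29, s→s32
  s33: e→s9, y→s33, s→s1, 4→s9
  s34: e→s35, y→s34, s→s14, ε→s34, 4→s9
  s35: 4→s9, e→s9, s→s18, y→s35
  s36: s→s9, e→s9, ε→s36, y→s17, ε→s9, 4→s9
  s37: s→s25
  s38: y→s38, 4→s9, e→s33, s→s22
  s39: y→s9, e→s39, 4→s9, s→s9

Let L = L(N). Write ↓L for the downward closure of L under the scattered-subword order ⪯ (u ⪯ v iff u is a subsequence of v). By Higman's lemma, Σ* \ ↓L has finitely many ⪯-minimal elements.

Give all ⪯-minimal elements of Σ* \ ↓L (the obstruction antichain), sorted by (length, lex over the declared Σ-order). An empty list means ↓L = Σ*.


|Q|=40, |F|=28, |δ|=148 (17 ε).
min D↑ (27 st, q0=0, F={9}): 0:s→1,y→2,4→3,e→4 1:s→5,y→6,4→3,e→7 2:s→6,y→2,4→8,e→4 3:s→3,y→9,4→3,e→10 4:s→7,y→11,4→9,e→4 5:s→3,y→12,4→3,e→13 6:s→12,y→6,4→8,e→7 7:s→13,y→14,4→9,e→7 8:s→9,y→9,4→8,e→15 9:s→9,y→9,4→9,e→9 10:s→10,y→9,4→9,e→10 11:s→14,y→11,4→9,e→16 12:s→17,y→12,4→8,e→13 13:s→10,y→18,4→9,e→13 14:s→18,y→14,4→9,e→19 15:s→9,y→9,4→9,e→15 16:s→19,y→16,4→9,e→20 17:s→17,y→9,4→8,e→10 18:s→21,y→18,4→9,e→22 19:s→22,y→19,4→9,e→23 20:s→23,y→20,4→9,e→9 21:s→21,y→9,4→9,e→24 22:s→24,y→22,4→9,e→25 23:s→25,y→23,4→9,e→9 24:s→24,y→9,4→9,e→26 25:s→26,y→25,4→9,e→9 26:s→26,y→9,4→9,e→9.
'4y': run [33, 9, 3] end={s17,s36,s9} rej; 2/2 del acc.
'e4': |S_i|=[33, 23, 4] end={s17,s2,s36,s9} rej; 2/2 deletions ∈↓L.
'y4s': N↓-sim [33, 29, 7, 5] end={s13,s17,s2,s36,s9} — reject; 3/3 del acc.
'sssy': |S_i|=[33, 27, 20, 14, 3] end={s17,s36,s9} — reject; 4/4 deletions ∈↓L.
'eyeee': |S_i|=[33, 23, 17, 12, 7, 3] end={s17,s36,s9} rej; 5/5 deletions ∈↓L.
5 obstructions.

min(Σ*\↓L) = [4y, e4, y4s, sssy, eyeee].
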